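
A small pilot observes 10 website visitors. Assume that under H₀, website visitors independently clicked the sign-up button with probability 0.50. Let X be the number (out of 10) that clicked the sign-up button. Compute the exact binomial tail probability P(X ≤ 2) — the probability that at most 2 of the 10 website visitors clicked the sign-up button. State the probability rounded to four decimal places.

P = 0.0547

X is binomial with n = 10 and p = 0.50.
P(X ≤ 2) = C(10,0)·0.50^0·0.50^10 + C(10,1)·0.50^1·0.50^9 + C(10,2)·0.50^2·0.50^8.
= 0.000977 + 0.009766 + 0.043945 = 0.0547.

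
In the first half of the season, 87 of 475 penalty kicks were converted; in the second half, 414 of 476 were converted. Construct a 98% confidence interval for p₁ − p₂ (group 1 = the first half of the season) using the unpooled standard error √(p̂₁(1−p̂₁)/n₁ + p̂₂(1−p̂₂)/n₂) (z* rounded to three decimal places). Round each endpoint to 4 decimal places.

p̂₁ = 87/475 = 0.18316, p̂₂ = 414/476 = 0.86975; p̂₁ − p̂₂ = -0.68659.
SE = √(0.000314971 + 0.000237997) = √0.000552968 = 0.023515.
The 98% critical value is z* = 2.326. Margin = 2.326·0.023515 = 0.05470.
Interval: -0.68659 ± 0.05470 → (-0.7413, -0.6319).

(-0.7413, -0.6319)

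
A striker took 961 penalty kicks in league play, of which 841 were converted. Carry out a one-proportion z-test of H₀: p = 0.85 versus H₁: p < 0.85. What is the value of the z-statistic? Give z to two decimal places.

The sample proportion is 841/961 = 0.87513.
Under H₀, SE = √(p₀(1−p₀)/n) = √(0.85·0.15/961) = √0.000132674 = 0.011518.
z = (0.87513 − 0.85)/0.011518 = 0.02513/0.011518 = 2.18.

z = 2.18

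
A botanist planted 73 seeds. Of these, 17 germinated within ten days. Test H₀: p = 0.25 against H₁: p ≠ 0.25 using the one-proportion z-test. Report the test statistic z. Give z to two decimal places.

p̂ = 17/73 = 0.23288.
Under H₀, SE = √(p₀(1−p₀)/n) = √(0.25·0.75/73) = √0.002568493 = 0.050680.
Test statistic: z = -0.01712/0.050680 = -0.34.

z = -0.34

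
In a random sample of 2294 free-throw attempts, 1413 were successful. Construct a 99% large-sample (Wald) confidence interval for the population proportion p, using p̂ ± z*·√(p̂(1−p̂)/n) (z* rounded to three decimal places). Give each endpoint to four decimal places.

With x = 1413 successes in n = 2294, p̂ = 0.61595.
SE(p̂) = √(0.61595·0.38405/2294) = 0.010155.
The 99% critical value is z* = 2.576.
Margin = 2.576·0.010155 = 0.02616.
CI: 0.61595 ± 0.02616 = (0.5898, 0.6421).

(0.5898, 0.6421)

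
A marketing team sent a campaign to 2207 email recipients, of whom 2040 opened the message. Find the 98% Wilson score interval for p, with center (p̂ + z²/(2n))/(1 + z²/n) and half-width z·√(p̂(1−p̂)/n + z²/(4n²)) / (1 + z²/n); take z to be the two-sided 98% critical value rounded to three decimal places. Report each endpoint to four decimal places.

(0.9102, 0.9364)

Here p̂ = 2040/2207 = 0.92433 and z = 2.326 (z² = 5.410276).
Denominator 1 + z²/n = 1 + 5.410276/2207 = 1.002451.
Adjusted center: (0.92433 + z²/(2n))/1.002451 = 0.92329.
Radicand: p̂(1−p̂)/n + z²/(4n²) = 0.000031691 + 0.000000278 = 0.000031969.
Half-width = z·√(radicand)/denom = 2.326·0.005654/1.002451 = 0.01312.
So the interval runs from 0.9102 to 0.9364.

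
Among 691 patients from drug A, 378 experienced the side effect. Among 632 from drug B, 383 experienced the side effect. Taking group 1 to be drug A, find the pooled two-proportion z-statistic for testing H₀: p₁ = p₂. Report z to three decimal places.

Sample proportions: p̂₁ = 378/691 = 0.54703 and p̂₂ = 383/632 = 0.60601.
Pooling: p̂ = 761/1323 = 0.57521.
Pooled SE = √[0.2443438·0.00302946] ≈ 0.027207.
z = -0.05898/0.027207 = -2.168.

z = -2.168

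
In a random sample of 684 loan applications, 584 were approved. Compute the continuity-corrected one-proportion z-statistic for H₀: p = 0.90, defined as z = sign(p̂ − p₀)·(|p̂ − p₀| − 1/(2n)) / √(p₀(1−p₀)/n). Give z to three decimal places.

p̂ = 584/684 = 0.85380. p̂ − p₀ = -0.046199.
Continuity correction 1/(2n) = 1/1368 = 0.000731.
Corrected numerator: |-0.046199| − 0.000731 = 0.045468.
SE₀ = √(0.90·0.10/684) = 0.011471.
z = (−)0.045468/0.011471 = -3.964.

z = -3.964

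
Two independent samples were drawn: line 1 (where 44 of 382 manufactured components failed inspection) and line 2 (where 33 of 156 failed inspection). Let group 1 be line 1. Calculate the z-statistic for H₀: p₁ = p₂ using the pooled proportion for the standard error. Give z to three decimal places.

p̂₁ = 44/382 = 0.11518, p̂₂ = 33/156 = 0.21154.
Pooling: p̂ = 77/538 = 0.14312.
SE = √[p̂(1−p̂)(1/n₁+1/n₂)] = √[0.14312·0.85688·(1/382+1/156)] ≈ 0.033274.
z = (p̂₁ − p̂₂)/SE = (0.11518 − 0.21154)/0.033274 = -0.09636/0.033274 = -2.896.

z = -2.896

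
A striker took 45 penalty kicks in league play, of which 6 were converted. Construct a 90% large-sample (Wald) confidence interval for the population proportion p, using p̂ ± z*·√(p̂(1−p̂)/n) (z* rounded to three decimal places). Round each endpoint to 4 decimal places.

(0.0500, 0.2167)

Sample proportion p̂ = 6/45 = 0.13333.
SE(p̂) = √(0.13333·0.86667/45) = 0.050674.
z* = 1.645 at the 90% level.
Margin = 1.645·0.050674 = 0.08336.
Interval: 0.13333 ± 0.08336 → (0.0500, 0.2167).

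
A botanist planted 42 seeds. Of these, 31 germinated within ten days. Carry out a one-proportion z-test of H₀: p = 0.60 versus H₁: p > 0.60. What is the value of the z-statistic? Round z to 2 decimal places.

Sample proportion p̂ = 31/42 = 0.73810.
SE₀ = √(0.60·0.40/42) = 0.075593.
z = (p̂ − p₀)/SE = (0.73810 − 0.60)/0.075593 = 1.83.

z = 1.83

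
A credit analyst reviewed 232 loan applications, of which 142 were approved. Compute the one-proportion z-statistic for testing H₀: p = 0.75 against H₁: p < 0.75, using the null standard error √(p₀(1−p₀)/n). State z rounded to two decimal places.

p̂ = 142/232 = 0.61207.
Under H₀, SE = √(p₀(1−p₀)/n) = √(0.75·0.25/232) = √0.000808190 = 0.028429.
z = (p̂ − p₀)/SE = (0.61207 − 0.75)/0.028429 = -4.85.

z = -4.85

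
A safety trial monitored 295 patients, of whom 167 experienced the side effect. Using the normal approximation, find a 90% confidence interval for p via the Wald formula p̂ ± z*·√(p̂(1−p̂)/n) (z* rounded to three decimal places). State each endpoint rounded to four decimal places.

With x = 167 successes in n = 295, p̂ = 0.56610.
SE(p̂) = √(0.56610·0.43390/295) = 0.028856.
For 90% confidence, z* = 1.645.
Margin of error: 1.645 × 0.028856 = 0.04747.
Interval: 0.56610 ± 0.04747 → (0.5186, 0.6136).

(0.5186, 0.6136)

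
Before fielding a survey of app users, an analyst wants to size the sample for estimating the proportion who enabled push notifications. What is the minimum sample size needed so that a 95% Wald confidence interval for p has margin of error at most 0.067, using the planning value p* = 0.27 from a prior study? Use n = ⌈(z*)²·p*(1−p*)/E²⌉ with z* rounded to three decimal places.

n = 169

z* = 1.960 at the 95% level.
p*(1−p*) = 0.1971.
(z*)²·p*(1−p*)/E² = 3.841600·0.1971/0.004489 = 168.674.
⌈168.674⌉ = 169.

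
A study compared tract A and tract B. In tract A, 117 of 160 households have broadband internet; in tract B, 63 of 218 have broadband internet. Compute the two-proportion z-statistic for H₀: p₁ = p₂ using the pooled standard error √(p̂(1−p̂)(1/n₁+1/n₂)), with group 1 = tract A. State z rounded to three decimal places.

z = 8.506

Sample proportions: p̂₁ = 117/160 = 0.73125 and p̂₂ = 63/218 = 0.28899.
Pooled p̂ = (117+63)/(160+218) = 180/378 = 0.47619.
SE = √[p̂(1−p̂)(1/n₁+1/n₂)] = √[0.47619·0.52381·(1/160+1/218)] ≈ 0.051992.
z = (p̂₁ − p̂₂)/SE = (0.73125 − 0.28899)/0.051992 = 0.44226/0.051992 = 8.506.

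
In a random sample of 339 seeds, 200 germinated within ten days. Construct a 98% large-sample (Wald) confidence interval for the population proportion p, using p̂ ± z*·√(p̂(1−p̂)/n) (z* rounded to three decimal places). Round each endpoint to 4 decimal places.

(0.5278, 0.6521)

With x = 200 successes in n = 339, p̂ = 0.58997.
SE(p̂) = √(0.58997·0.41003/339) = 0.026713.
z* = 2.326 at the 98% level.
Margin = 2.326·0.026713 = 0.06213.
Interval: 0.58997 ± 0.06213 → (0.5278, 0.6521).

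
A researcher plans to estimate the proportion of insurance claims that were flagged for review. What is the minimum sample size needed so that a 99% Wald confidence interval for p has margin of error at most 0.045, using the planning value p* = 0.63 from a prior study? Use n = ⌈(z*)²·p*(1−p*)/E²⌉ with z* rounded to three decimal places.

n = 764

The 99% critical value is z* = 2.576.
p*(1−p*) = 0.2331.
Required n before rounding: 6.635776 × 0.2331 / 0.045² = 763.852.
Rounding up, n = 764.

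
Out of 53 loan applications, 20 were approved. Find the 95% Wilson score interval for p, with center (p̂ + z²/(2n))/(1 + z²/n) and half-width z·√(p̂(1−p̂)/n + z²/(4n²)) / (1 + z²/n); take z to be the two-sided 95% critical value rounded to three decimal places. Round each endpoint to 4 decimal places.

(0.2594, 0.5119)

Here p̂ = 20/53 = 0.37736 and z = 1.960 (z² = 3.841600).
Denominator 1 + z²/n = 1 + 3.841600/53 = 1.072483.
Adjusted center: (0.37736 + z²/(2n))/1.072483 = 0.38565.
Radicand: p̂(1−p̂)/n + z²/(4n²) = 0.004433190 + 0.000341901 = 0.004775091.
Half-width = z·√(radicand)/denom = 1.960·0.069102/1.072483 = 0.12629.
Interval: 0.38565 ± 0.12629 → (0.2594, 0.5119).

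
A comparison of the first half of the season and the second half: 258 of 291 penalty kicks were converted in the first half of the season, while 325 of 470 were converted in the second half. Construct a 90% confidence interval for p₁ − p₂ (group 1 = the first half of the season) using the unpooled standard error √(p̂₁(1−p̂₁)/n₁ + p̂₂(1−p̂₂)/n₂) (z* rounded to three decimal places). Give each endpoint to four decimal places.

p̂₁ = 258/291 = 0.88660, p̂₂ = 325/470 = 0.69149; p̂₁ − p̂₂ = 0.19511.
Unpooled SE = √(p̂₁(1−p̂₁)/n₁ + p̂₂(1−p̂₂)/n₂) = √(0.000345505 + 0.000453897) = 0.028274.
z* = 1.645 at the 90% level. Margin of error = 0.04651.
CI: 0.19511 ± 0.04651 = (0.1486, 0.2416).

(0.1486, 0.2416)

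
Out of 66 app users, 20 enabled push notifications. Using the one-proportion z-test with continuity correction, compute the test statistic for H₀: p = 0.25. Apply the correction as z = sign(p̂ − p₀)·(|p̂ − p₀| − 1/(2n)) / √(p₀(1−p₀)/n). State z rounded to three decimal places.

The sample proportion is 20/66 = 0.30303. p̂ − p₀ = 0.053030.
Continuity correction 1/(2n) = 1/132 = 0.007576.
Corrected numerator: |0.053030| − 0.007576 = 0.045454.
SE₀ = √(0.25·0.75/66) = 0.053300.
z = (+)0.045454/0.053300 = 0.853.

z = 0.853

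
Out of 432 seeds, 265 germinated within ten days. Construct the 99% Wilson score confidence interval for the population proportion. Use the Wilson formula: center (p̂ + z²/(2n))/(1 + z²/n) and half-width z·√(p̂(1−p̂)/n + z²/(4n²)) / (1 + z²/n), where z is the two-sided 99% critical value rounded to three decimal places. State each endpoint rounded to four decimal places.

(0.5518, 0.6716)

p̂ = 265/432 = 0.61343; z = 2.576, so z² = 6.635776.
Denominator 1 + z²/n = 1 + 6.635776/432 = 1.015361.
Center = (0.61343 + 0.007680)/1.015361 = 0.61171.
Radicand: p̂(1−p̂)/n + z²/(4n²) = 0.000548923 + 0.000008889 = 0.000557812.
Half-width = z·√(radicand)/denom = 2.576·0.023618/1.015361 = 0.05992.
CI: 0.61171 ± 0.05992 = (0.5518, 0.6716).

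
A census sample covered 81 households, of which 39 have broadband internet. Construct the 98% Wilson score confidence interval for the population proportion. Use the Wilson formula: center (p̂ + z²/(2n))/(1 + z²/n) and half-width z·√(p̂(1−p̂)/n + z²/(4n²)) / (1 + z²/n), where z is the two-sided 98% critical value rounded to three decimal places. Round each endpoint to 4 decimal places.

(0.3576, 0.6077)

p̂ = 39/81 = 0.48148; z = 2.326, so z² = 5.410276.
1 + z²/n = 1.066794.
Adjusted center: (0.48148 + z²/(2n))/1.066794 = 0.48264.
Radicand: p̂(1−p̂)/n + z²/(4n²) = 0.003082186 + 0.000206153 = 0.003288339.
Half-width = 2.326·√0.003288339/1.066794 = 0.12503.
Interval: 0.48264 ± 0.12503 → (0.3576, 0.6077).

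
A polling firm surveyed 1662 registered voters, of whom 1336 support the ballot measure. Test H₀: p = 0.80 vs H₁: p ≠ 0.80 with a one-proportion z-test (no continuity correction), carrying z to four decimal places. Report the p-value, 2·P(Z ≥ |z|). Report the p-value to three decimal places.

p-value = 0.695

With x = 1336 successes in n = 1662, p̂ = 0.80385.
SE₀ = √(0.80·0.20/1662) = 0.009812.
Test statistic (full precision, shown to 4 dp): z = (1336/1662 − 0.80)/SE₀ ≈ 0.3925.
p-value = 2·P(Z ≥ |z|) with z = 0.3925 → 0.695.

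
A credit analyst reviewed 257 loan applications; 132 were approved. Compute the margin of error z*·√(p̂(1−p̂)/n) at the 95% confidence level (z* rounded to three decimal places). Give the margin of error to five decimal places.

Sample proportion p̂ = 132/257 = 0.51362.
Standard error of p̂: √(0.249815/257) = √0.000972041 = 0.031178.
For 95% confidence, z* = 1.960.
Margin of error = z*·SE = 1.960 × 0.031178 = 0.06111.

ME = 0.06111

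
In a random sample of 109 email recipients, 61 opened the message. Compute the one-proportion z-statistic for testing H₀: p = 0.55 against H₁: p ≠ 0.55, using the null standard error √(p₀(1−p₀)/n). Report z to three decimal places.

z = 0.202

p̂ = 61/109 = 0.55963.
SE₀ = √(0.55·0.45/109) = 0.047651.
z = (p̂ − p₀)/SE = (0.55963 − 0.55)/0.047651 = 0.202.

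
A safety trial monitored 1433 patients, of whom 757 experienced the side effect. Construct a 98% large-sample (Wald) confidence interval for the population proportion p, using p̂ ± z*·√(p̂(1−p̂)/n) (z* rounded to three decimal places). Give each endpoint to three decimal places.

(0.498, 0.559)

The sample proportion is 757/1433 = 0.52826.
SE = √(p̂(1−p̂)/n) = √(0.249201/1433) = 0.013187.
For 98% confidence, z* = 2.326.
Margin of error: 2.326 × 0.013187 = 0.03067.
Interval: 0.52826 ± 0.03067 → (0.498, 0.559).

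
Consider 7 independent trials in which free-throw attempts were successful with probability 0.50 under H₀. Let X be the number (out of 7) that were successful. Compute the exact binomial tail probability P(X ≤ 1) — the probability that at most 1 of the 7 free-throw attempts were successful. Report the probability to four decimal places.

X ~ Binomial(n=7, p=0.50).
P(X ≤ 1) = C(7,0)·0.50^0·0.50^7 + C(7,1)·0.50^1·0.50^6.
= 0.007812 + 0.054688 = 0.0625.

P = 0.0625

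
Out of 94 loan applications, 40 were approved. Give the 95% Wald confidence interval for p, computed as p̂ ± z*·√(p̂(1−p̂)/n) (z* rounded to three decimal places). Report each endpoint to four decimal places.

(0.3256, 0.5255)

With x = 40 successes in n = 94, p̂ = 0.42553.
Standard error of p̂: √(0.244455/94) = √0.002600580 = 0.050996.
For 95% confidence, z* = 1.960.
Margin of error: 1.960 × 0.050996 = 0.09995.
CI: 0.42553 ± 0.09995 = (0.3256, 0.5255).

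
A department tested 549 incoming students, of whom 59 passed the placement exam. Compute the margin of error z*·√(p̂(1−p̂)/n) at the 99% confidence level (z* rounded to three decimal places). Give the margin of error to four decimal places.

ME = 0.0340

Sample proportion p̂ = 59/549 = 0.10747.
SE = √(p̂(1−p̂)/n) = √(0.095919/549) = 0.013218.
The 99% critical value is z* = 2.576.
ME = 2.576·0.013218 = 0.0340.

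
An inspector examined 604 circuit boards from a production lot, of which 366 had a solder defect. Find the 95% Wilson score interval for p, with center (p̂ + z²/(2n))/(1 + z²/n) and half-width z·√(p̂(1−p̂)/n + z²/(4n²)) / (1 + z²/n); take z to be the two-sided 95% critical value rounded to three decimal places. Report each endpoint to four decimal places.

Here p̂ = 366/604 = 0.60596 and z = 1.960 (z² = 3.841600).
Denominator 1 + z²/n = 1 + 3.841600/604 = 1.006360.
Adjusted center: (0.60596 + z²/(2n))/1.006360 = 0.60529.
Radicand: p̂(1−p̂)/n + z²/(4n²) = 0.000395319 + 0.000002633 = 0.000397952.
Half-width = z·√(radicand)/denom = 1.960·0.019949/1.006360 = 0.03885.
CI: 0.60529 ± 0.03885 = (0.5664, 0.6441).

(0.5664, 0.6441)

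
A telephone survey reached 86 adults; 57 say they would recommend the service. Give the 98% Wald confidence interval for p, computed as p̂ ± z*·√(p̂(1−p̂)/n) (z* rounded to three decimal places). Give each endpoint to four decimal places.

(0.5442, 0.7814)

With x = 57 successes in n = 86, p̂ = 0.66279.
SE = √(p̂(1−p̂)/n) = √(0.223499/86) = 0.050979.
The 98% critical value is z* = 2.326.
Margin = 2.326·0.050979 = 0.11858.
CI: 0.66279 ± 0.11858 = (0.5442, 0.7814).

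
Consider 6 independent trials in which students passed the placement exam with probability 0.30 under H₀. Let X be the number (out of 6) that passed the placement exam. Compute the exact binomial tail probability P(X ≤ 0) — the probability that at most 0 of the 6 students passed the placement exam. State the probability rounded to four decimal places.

X is binomial with n = 6 and p = 0.30.
P(X ≤ 0) = C(6,0)·0.30^0·0.70^6.
= 0.117649 = 0.1176.

P = 0.1176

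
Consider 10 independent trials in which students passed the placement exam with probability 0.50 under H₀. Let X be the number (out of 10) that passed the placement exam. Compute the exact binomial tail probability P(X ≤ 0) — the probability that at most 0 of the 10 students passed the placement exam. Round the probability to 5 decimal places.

X is binomial with n = 10 and p = 0.50.
P(X ≤ 0) = C(10,0)·0.50^0·0.50^10.
= 0.000977 = 0.00098.

P = 0.00098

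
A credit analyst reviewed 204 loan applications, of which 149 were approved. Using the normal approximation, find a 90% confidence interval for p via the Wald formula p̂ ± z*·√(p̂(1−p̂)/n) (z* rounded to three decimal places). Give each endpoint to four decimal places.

The sample proportion is 149/204 = 0.73039.
Standard error of p̂: √(0.196919/204) = √0.000965291 = 0.031069.
z* = 1.645 at the 90% level.
Margin of error: 1.645 × 0.031069 = 0.05111.
So the interval runs from 0.6793 to 0.7815.

(0.6793, 0.7815)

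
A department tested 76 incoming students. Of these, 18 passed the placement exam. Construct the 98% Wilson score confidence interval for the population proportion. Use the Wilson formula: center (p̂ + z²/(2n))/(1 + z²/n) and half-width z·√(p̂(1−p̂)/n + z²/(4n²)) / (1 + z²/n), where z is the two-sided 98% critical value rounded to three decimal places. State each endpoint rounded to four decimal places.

p̂ = 18/76 = 0.23684; z = 2.326, so z² = 5.410276.
Denominator 1 + z²/n = 1 + 5.410276/76 = 1.071188.
Center = (0.23684 + 0.035594)/1.071188 = 0.25433.
Radicand: p̂(1−p̂)/n + z²/(4n²) = 0.002378262 + 0.000234171 = 0.002612433.
Half-width = 2.326·√0.002612433/1.071188 = 0.11099.
Interval: 0.25433 ± 0.11099 → (0.1433, 0.3653).

(0.1433, 0.3653)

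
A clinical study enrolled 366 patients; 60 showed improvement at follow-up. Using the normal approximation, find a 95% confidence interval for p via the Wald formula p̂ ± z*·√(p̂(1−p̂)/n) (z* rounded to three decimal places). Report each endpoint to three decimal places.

p̂ = 60/366 = 0.16393.
SE = √(p̂(1−p̂)/n) = √(0.137060/366) = 0.019352.
z* = 1.960 at the 95% level.
Margin = 1.960·0.019352 = 0.03793.
CI: 0.16393 ± 0.03793 = (0.126, 0.202).

(0.126, 0.202)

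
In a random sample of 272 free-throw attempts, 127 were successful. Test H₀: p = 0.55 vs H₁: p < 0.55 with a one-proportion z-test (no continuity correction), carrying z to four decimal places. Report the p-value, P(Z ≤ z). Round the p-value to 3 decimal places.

With x = 127 successes in n = 272, p̂ = 0.46691.
Under H₀, SE = √(p₀(1−p₀)/n) = √(0.55·0.45/272) = √0.000909926 = 0.030165.
z = (p̂ − p₀)/SE = (127/272 − 0.55)/0.030165 ≈ -2.7545.
p-value = P(Z ≤ z) with z = -2.7545 → 0.003.

p-value = 0.003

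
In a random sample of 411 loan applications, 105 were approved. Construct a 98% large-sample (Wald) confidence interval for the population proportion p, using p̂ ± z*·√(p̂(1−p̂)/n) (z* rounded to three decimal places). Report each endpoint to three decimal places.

Sample proportion p̂ = 105/411 = 0.25547.
SE(p̂) = √(0.25547·0.74453/411) = 0.021513.
The 98% critical value is z* = 2.326.
Margin = 2.326·0.021513 = 0.05004.
Interval: 0.25547 ± 0.05004 → (0.205, 0.306).

(0.205, 0.306)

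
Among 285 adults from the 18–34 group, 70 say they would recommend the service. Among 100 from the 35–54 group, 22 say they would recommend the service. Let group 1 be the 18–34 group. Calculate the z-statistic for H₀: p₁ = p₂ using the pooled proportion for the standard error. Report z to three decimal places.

p̂₁ = 70/285 = 0.24561, p̂₂ = 22/100 = 0.22000.
Pooled p̂ = (70+22)/(285+100) = 92/385 = 0.23896.
Pooled SE = √[0.1818587·0.01350877] ≈ 0.049565.
z = (p̂₁ − p̂₂)/SE = (0.24561 − 0.22000)/0.049565 = 0.02561/0.049565 = 0.517.

z = 0.517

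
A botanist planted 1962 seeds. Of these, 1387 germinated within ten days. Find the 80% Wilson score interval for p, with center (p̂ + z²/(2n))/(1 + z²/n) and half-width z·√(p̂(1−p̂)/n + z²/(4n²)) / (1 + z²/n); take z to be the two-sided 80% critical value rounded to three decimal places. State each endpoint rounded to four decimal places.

p̂ = 1387/1962 = 0.70693; z = 1.282, so z² = 1.643524.
1 + z²/n = 1.000838.
Adjusted center: (0.70693 + z²/(2n))/1.000838 = 0.70676.
Radicand: p̂(1−p̂)/n + z²/(4n²) = 0.000105596 + 0.000000107 = 0.000105703.
Half-width = 1.282·√0.000105703/1.000838 = 0.01317.
Interval: 0.70676 ± 0.01317 → (0.6936, 0.7199).

(0.6936, 0.7199)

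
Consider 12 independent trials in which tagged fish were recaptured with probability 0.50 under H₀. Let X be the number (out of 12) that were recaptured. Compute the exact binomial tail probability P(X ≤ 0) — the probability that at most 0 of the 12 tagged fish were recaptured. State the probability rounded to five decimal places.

X ~ Binomial(n=12, p=0.50).
P(X ≤ 0) = C(12,0)·0.50^0·0.50^12.
= 0.000244 = 0.00024.

P = 0.00024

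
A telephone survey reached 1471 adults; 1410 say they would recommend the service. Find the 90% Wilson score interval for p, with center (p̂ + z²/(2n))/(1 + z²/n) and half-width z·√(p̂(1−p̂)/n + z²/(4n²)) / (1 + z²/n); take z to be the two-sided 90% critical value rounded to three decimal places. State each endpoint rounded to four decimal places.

Here p̂ = 1410/1471 = 0.95853 and z = 1.645 (z² = 2.706025).
Denominator 1 + z²/n = 1 + 2.706025/1471 = 1.001840.
Adjusted center: (0.95853 + z²/(2n))/1.001840 = 0.95769.
Radicand: p̂(1−p̂)/n + z²/(4n²) = 0.000027022 + 0.000000313 = 0.000027335.
Half-width = z·√(radicand)/denom = 1.645·0.005228/1.001840 = 0.00858.
So the interval runs from 0.9491 to 0.9663.

(0.9491, 0.9663)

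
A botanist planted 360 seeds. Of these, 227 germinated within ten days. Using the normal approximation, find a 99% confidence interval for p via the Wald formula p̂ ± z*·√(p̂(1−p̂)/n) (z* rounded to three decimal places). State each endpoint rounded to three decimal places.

(0.565, 0.696)

Sample proportion p̂ = 227/360 = 0.63056.
SE = √(p̂(1−p̂)/n) = √(0.232955/360) = 0.025438.
z* = 2.576 at the 99% level.
Margin of error: 2.576 × 0.025438 = 0.06553.
So the interval runs from 0.565 to 0.696.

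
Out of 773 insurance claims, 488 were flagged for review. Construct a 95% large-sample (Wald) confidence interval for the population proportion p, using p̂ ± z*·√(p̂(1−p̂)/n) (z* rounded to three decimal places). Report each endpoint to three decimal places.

The sample proportion is 488/773 = 0.63131.
SE = √(p̂(1−p̂)/n) = √(0.232759/773) = 0.017353.
The 95% critical value is z* = 1.960.
Margin of error: 1.960 × 0.017353 = 0.03401.
CI: 0.63131 ± 0.03401 = (0.597, 0.665).

(0.597, 0.665)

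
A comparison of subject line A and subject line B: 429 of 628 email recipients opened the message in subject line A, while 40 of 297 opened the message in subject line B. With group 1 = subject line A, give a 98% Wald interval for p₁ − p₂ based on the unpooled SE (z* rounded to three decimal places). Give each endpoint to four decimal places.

p̂₁ = 0.68312, p̂₂ = 0.13468, so the observed difference is 0.54844.
Unpooled SE = √(p̂₁(1−p̂₁)/n₁ + p̂₂(1−p̂₂)/n₂) = √(0.000344692 + 0.000392395) = 0.027149.
z* = 2.326 at the 98% level. Margin of error = 0.06315.
CI: 0.54844 ± 0.06315 = (0.4853, 0.6116).

(0.4853, 0.6116)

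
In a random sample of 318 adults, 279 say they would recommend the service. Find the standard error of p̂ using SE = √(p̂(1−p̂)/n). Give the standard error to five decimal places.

p̂ = 279/318 = 0.87736.
p̂(1−p̂) = 0.87736·0.12264 = 0.107599.
SE = √(0.107599/318) = √0.000338362 = 0.01839.

SE = 0.01839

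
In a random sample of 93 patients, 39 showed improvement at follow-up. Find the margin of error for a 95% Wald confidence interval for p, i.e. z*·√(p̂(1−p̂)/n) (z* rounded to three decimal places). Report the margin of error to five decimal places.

ME = 0.10029

With x = 39 successes in n = 93, p̂ = 0.41935.
SE(p̂) = √(0.41935·0.58065/93) = 0.051169.
The 95% critical value is z* = 1.960.
Margin of error = z*·SE = 1.960 × 0.051169 = 0.10029.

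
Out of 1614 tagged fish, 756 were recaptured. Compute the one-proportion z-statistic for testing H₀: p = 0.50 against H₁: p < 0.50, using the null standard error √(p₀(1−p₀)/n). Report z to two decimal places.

z = -2.54

Sample proportion p̂ = 756/1614 = 0.46840.
Null standard error: √(0.50·0.50/1614) = √0.000154895 = 0.012446.
z = (p̂ − p₀)/SE = (0.46840 − 0.50)/0.012446 = -2.54.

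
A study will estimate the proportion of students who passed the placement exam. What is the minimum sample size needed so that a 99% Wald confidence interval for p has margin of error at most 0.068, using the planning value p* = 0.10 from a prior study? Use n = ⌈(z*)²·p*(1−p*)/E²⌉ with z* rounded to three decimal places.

n = 130

The 99% critical value is z* = 2.576.
p*(1−p*) = 0.10·0.90 = 0.0900.
(z*)²·p*(1−p*)/E² = 6.635776·0.0900/0.004624 = 129.157.
Rounding up, n = 130.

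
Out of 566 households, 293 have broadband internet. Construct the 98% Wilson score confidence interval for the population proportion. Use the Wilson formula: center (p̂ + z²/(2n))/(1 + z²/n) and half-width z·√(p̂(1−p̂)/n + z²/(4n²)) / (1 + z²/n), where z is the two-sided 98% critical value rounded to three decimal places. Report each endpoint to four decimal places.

Here p̂ = 293/566 = 0.51767 and z = 2.326 (z² = 5.410276).
1 + z²/n = 1.009559.
Adjusted center: (0.51767 + z²/(2n))/1.009559 = 0.51750.
Radicand: p̂(1−p̂)/n + z²/(4n²) = 0.000441145 + 0.000004222 = 0.000445367.
Half-width = 2.326·√0.000445367/1.009559 = 0.04862.
CI: 0.51750 ± 0.04862 = (0.4689, 0.5661).

(0.4689, 0.5661)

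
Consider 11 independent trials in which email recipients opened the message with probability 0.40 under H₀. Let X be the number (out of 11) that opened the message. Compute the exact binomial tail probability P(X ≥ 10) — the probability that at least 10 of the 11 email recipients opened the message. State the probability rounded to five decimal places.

P = 0.00073

X is binomial with n = 11 and p = 0.40.
P(X ≥ 10) = C(11,10)·0.40^10·0.60^1 + C(11,11)·0.40^11·0.60^0.
= 0.000692 + 0.000042 = 0.00073.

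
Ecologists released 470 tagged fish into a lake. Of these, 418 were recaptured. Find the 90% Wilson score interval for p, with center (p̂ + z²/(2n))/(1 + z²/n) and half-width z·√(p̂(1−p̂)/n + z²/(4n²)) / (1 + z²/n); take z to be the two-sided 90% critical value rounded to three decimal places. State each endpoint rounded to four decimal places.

(0.8633, 0.9110)

Here p̂ = 418/470 = 0.88936 and z = 1.645 (z² = 2.706025).
1 + z²/n = 1.005758.
Adjusted center: (0.88936 + z²/(2n))/1.005758 = 0.88713.
Radicand: p̂(1−p̂)/n + z²/(4n²) = 0.000209356 + 0.000003062 = 0.000212418.
Half-width = 1.645·√0.000212418/1.005758 = 0.02384.
Interval: 0.88713 ± 0.02384 → (0.8633, 0.9110).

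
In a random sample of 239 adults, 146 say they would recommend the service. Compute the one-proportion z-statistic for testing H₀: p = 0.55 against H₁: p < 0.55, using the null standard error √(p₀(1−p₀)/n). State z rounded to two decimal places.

z = 1.89

Sample proportion p̂ = 146/239 = 0.61088.
SE₀ = √(0.55·0.45/239) = 0.032180.
Test statistic: z = 0.06088/0.032180 = 1.89.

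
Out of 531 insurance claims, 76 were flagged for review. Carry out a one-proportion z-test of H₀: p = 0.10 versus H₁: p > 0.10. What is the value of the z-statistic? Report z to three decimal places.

With x = 76 successes in n = 531, p̂ = 0.14313.
Under H₀, SE = √(p₀(1−p₀)/n) = √(0.10·0.90/531) = √0.000169492 = 0.013019.
z = (p̂ − p₀)/SE = (0.14313 − 0.10)/0.013019 = 3.313.

z = 3.313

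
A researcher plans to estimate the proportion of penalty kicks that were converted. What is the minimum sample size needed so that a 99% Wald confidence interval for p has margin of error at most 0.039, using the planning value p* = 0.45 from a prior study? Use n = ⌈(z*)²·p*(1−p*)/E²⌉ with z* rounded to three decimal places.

n = 1080

The 99% critical value is z* = 2.576.
p*(1−p*) = 0.2475.
(z*)²·p*(1−p*)/E² = 6.635776·0.2475/0.001521 = 1079.786.
⌈1079.786⌉ = 1080.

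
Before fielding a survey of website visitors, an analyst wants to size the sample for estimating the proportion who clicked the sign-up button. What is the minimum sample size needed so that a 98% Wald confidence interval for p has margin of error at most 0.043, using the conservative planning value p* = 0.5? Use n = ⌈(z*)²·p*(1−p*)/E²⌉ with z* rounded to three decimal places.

n = 732

z* = 2.326 at the 98% level.
p*(1−p*) = 0.50·0.50 = 0.2500.
Required n before rounding: 5.410276 × 0.2500 / 0.043² = 731.514.
Rounding up, n = 732.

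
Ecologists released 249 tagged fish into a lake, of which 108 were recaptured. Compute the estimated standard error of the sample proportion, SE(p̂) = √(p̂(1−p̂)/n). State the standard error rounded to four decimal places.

SE = 0.0314

Sample proportion p̂ = 108/249 = 0.43373.
p̂(1−p̂) = 0.245608.
SE = √(0.245608/249) = √0.000986378 = 0.0314.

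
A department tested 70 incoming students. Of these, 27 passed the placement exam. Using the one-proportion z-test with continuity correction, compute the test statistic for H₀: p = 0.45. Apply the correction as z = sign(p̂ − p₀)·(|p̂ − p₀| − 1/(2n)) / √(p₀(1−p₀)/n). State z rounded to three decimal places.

z = -0.961

The sample proportion is 27/70 = 0.38571. p̂ − p₀ = -0.064286.
1/(2n) = 0.007143.
Corrected numerator: |-0.064286| − 0.007143 = 0.057143.
SE₀ = √(0.45·0.55/70) = 0.059462.
z = (−)0.057143/0.059462 = -0.961.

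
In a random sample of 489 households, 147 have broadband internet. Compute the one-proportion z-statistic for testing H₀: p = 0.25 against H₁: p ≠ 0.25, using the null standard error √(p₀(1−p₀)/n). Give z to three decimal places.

z = 2.585

The sample proportion is 147/489 = 0.30061.
Under H₀, SE = √(p₀(1−p₀)/n) = √(0.25·0.75/489) = √0.000383436 = 0.019582.
Test statistic: z = 0.05061/0.019582 = 2.585.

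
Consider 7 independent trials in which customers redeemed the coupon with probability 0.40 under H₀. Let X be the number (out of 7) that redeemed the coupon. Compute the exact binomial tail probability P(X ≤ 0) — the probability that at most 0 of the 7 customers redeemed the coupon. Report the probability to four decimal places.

X ~ Binomial(n=7, p=0.40).
P(X ≤ 0) = C(7,0)·0.40^0·0.60^7.
= 0.027994 = 0.0280.

P = 0.0280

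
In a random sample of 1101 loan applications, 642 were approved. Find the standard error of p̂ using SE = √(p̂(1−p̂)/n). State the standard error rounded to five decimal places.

SE = 0.01486

Sample proportion p̂ = 642/1101 = 0.58311.
p̂(1−p̂) = 0.58311·0.41689 = 0.243093.
SE = √(0.243093/1101) = 0.01486.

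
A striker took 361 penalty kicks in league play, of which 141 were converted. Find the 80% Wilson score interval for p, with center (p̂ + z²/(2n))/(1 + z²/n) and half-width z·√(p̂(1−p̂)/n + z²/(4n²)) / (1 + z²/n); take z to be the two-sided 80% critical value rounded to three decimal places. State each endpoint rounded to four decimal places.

Here p̂ = 141/361 = 0.39058 and z = 1.282 (z² = 1.643524).
1 + z²/n = 1.004553.
Adjusted center: (0.39058 + z²/(2n))/1.004553 = 0.39108.
Radicand: p̂(1−p̂)/n + z²/(4n²) = 0.000659356 + 0.000003153 = 0.000662509.
Half-width = z·√(radicand)/denom = 1.282·0.025739/1.004553 = 0.03285.
CI: 0.39108 ± 0.03285 = (0.3582, 0.4239).

(0.3582, 0.4239)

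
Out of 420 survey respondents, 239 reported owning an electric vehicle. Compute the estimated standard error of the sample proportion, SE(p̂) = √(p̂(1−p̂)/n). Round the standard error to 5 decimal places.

SE = 0.02416

Sample proportion p̂ = 239/420 = 0.56905.
p̂(1−p̂) = 0.245232.
SE = √(0.245232/420) = √0.000583886 = 0.02416.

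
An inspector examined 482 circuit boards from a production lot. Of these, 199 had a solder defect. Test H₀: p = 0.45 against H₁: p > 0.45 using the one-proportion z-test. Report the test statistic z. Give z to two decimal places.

With x = 199 successes in n = 482, p̂ = 0.41286.
Null standard error: √(0.45·0.55/482) = √0.000513485 = 0.022660.
Test statistic: z = -0.03714/0.022660 = -1.64.

z = -1.64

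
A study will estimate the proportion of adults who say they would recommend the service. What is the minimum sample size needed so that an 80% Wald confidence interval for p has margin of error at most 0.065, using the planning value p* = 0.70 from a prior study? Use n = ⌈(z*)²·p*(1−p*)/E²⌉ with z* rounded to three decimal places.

n = 82

For 80% confidence, z* = 1.282.
p*(1−p*) = 0.70·0.30 = 0.2100.
Required n before rounding: 1.643524 × 0.2100 / 0.065² = 81.690.
⌈81.690⌉ = 82.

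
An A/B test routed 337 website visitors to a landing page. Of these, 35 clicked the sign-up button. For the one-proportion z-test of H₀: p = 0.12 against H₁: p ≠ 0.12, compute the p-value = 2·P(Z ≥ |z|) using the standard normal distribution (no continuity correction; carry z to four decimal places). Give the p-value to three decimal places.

p-value = 0.362

With x = 35 successes in n = 337, p̂ = 0.10386.
Null standard error: √(0.12·0.88/337) = √0.000313353 = 0.017702.
Test statistic (full precision, shown to 4 dp): z = (35/337 − 0.12)/SE₀ ≈ -0.9119.
p-value = 2·P(Z ≥ |z|) with z = -0.9119 → 0.362.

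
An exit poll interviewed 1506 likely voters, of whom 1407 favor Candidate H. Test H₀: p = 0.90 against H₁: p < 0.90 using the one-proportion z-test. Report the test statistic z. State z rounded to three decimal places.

With x = 1407 successes in n = 1506, p̂ = 0.93426.
Under H₀, SE = √(p₀(1−p₀)/n) = √(0.90·0.10/1506) = √0.000059761 = 0.007731.
z = (p̂ − p₀)/SE = (0.93426 − 0.90)/0.007731 = 4.432.

z = 4.432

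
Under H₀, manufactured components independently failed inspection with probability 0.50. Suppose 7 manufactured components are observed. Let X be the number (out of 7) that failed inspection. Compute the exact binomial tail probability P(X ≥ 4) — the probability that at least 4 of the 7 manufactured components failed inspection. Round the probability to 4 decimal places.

P = 0.5000

X is binomial with n = 7 and p = 0.50.
P(X ≥ 4) = C(7,4)·0.50^4·0.50^3 + C(7,5)·0.50^5·0.50^2 + C(7,6)·0.50^6·0.50^1 + C(7,7)·0.50^7·0.50^0.
= 0.273438 + 0.164062 + 0.054688 + 0.007812 = 0.5000.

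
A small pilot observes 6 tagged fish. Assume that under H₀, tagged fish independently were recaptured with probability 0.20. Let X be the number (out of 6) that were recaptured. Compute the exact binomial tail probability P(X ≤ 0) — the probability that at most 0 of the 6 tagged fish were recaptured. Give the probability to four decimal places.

X is binomial with n = 6 and p = 0.20.
P(X ≤ 0) = C(6,0)·0.20^0·0.80^6.
= 0.262144 = 0.2621.

P = 0.2621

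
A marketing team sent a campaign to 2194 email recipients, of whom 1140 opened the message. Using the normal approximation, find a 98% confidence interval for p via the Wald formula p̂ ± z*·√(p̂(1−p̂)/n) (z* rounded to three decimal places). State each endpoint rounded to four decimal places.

(0.4948, 0.5444)

The sample proportion is 1140/2194 = 0.51960.
Standard error of p̂: √(0.249616/2194) = √0.000113772 = 0.010666.
z* = 2.326 at the 98% level.
Margin = 2.326·0.010666 = 0.02481.
Interval: 0.51960 ± 0.02481 → (0.4948, 0.5444).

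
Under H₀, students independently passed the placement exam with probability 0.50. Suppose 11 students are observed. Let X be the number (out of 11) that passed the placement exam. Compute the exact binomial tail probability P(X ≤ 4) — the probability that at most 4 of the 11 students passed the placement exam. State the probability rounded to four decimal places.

P = 0.2744

X is binomial with n = 11 and p = 0.50.
P(X ≤ 4) = Σ_{j=0}^{4} C(11,j)·0.50^j·0.50^{11−j}.
= 0.000488 + 0.005371 + 0.026855 + 0.080566 + 0.161133 = 0.2744.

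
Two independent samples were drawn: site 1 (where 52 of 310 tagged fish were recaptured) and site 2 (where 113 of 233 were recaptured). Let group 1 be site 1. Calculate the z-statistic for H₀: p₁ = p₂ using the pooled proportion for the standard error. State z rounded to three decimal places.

z = -7.955

Sample proportions: p̂₁ = 52/310 = 0.16774 and p̂₂ = 113/233 = 0.48498.
Pooling: p̂ = 165/543 = 0.30387.
SE = √[p̂(1−p̂)(1/n₁+1/n₂)] = √[0.30387·0.69613·(1/310+1/233)] ≈ 0.039878.
z = (p̂₁ − p̂₂)/SE = (0.16774 − 0.48498)/0.039878 = -0.31724/0.039878 = -7.955.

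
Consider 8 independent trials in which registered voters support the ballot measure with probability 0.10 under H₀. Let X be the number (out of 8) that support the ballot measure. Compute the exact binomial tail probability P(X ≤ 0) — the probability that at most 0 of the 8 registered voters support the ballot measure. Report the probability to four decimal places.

P = 0.4305

X is binomial with n = 8 and p = 0.10.
P(X ≤ 0) = C(8,0)·0.10^0·0.90^8.
= 0.430467 = 0.4305.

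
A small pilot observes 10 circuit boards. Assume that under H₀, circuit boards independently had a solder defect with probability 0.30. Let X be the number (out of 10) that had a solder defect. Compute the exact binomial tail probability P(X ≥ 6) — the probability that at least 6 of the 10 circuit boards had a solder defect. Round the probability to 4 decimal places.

P = 0.0473

X ~ Binomial(n=10, p=0.30).
P(X ≥ 6) = Σ_{j=6}^{10} C(10,j)·0.30^j·0.70^{10−j}.
= 0.036757 + 0.009002 + 0.001447 + 0.000138 + 0.000006 = 0.0473.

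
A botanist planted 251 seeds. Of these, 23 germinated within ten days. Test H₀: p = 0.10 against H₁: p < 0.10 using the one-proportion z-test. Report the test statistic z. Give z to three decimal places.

z = -0.442

p̂ = 23/251 = 0.09163.
SE₀ = √(0.10·0.90/251) = 0.018936.
z = (0.09163 − 0.10)/0.018936 = -0.00837/0.018936 = -0.442.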